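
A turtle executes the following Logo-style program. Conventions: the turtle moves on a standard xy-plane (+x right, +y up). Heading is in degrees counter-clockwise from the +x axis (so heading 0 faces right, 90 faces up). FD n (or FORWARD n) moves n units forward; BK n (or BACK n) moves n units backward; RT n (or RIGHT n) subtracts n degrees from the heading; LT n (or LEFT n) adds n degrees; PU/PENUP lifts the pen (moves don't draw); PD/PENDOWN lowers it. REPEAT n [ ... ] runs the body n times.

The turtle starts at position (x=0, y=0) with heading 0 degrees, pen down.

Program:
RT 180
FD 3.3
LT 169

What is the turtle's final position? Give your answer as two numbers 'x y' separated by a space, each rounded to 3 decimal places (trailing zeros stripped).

Answer: -3.3 0

Derivation:
Executing turtle program step by step:
Start: pos=(0,0), heading=0, pen down
RT 180: heading 0 -> 180
FD 3.3: (0,0) -> (-3.3,0) [heading=180, draw]
LT 169: heading 180 -> 349
Final: pos=(-3.3,0), heading=349, 1 segment(s) drawn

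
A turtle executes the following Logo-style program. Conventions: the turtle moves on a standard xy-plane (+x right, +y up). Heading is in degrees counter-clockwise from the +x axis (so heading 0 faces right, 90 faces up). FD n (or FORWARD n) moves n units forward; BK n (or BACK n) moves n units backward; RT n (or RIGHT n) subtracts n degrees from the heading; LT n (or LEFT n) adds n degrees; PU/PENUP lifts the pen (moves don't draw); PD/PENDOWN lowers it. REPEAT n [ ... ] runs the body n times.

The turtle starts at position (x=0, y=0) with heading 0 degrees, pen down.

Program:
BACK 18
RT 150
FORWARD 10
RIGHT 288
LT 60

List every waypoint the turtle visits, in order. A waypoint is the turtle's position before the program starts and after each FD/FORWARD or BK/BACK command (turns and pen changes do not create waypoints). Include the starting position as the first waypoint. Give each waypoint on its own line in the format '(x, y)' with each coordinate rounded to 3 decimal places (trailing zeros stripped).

Answer: (0, 0)
(-18, 0)
(-26.66, -5)

Derivation:
Executing turtle program step by step:
Start: pos=(0,0), heading=0, pen down
BK 18: (0,0) -> (-18,0) [heading=0, draw]
RT 150: heading 0 -> 210
FD 10: (-18,0) -> (-26.66,-5) [heading=210, draw]
RT 288: heading 210 -> 282
LT 60: heading 282 -> 342
Final: pos=(-26.66,-5), heading=342, 2 segment(s) drawn
Waypoints (3 total):
(0, 0)
(-18, 0)
(-26.66, -5)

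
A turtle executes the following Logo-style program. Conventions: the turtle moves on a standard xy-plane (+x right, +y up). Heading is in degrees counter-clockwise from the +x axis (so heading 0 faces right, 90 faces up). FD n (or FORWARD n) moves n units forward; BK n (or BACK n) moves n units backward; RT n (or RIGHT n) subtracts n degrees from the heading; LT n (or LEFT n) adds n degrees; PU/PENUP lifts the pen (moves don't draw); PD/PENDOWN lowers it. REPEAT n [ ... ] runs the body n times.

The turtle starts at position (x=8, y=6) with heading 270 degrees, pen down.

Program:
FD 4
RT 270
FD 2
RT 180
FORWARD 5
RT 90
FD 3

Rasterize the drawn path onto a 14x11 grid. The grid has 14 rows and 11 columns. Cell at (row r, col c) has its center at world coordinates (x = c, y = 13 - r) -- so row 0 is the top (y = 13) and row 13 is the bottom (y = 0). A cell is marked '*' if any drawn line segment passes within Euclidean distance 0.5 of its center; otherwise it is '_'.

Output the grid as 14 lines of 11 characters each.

Answer: ___________
___________
___________
___________
___________
___________
___________
________*__
_____*__*__
_____*__*__
_____*__*__
_____******
___________
___________

Derivation:
Segment 0: (8,6) -> (8,2)
Segment 1: (8,2) -> (10,2)
Segment 2: (10,2) -> (5,2)
Segment 3: (5,2) -> (5,5)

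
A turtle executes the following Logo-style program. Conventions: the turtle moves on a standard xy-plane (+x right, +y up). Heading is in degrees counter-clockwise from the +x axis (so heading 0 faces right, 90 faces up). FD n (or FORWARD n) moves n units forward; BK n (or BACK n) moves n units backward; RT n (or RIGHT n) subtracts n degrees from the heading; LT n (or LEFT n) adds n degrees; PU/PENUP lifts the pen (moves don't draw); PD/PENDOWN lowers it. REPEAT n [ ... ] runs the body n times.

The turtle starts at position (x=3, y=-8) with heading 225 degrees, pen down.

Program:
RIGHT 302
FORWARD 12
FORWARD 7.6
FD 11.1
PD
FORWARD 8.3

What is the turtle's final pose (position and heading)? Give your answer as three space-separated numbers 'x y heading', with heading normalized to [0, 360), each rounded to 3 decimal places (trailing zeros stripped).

Answer: 11.773 -46 283

Derivation:
Executing turtle program step by step:
Start: pos=(3,-8), heading=225, pen down
RT 302: heading 225 -> 283
FD 12: (3,-8) -> (5.699,-19.692) [heading=283, draw]
FD 7.6: (5.699,-19.692) -> (7.409,-27.098) [heading=283, draw]
FD 11.1: (7.409,-27.098) -> (9.906,-37.913) [heading=283, draw]
PD: pen down
FD 8.3: (9.906,-37.913) -> (11.773,-46) [heading=283, draw]
Final: pos=(11.773,-46), heading=283, 4 segment(s) drawn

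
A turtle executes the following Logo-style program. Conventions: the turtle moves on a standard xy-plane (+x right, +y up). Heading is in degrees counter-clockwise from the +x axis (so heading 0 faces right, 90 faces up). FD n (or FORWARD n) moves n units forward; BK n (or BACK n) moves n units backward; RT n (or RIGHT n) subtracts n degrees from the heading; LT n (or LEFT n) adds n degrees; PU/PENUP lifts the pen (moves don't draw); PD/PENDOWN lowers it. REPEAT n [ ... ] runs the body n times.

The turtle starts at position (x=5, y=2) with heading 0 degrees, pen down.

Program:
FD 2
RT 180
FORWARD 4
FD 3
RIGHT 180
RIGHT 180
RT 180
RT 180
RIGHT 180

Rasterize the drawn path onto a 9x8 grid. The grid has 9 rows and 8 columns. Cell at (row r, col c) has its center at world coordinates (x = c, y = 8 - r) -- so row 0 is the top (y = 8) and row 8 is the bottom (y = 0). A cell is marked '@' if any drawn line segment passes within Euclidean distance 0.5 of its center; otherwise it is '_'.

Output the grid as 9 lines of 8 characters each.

Segment 0: (5,2) -> (7,2)
Segment 1: (7,2) -> (3,2)
Segment 2: (3,2) -> (0,2)

Answer: ________
________
________
________
________
________
@@@@@@@@
________
________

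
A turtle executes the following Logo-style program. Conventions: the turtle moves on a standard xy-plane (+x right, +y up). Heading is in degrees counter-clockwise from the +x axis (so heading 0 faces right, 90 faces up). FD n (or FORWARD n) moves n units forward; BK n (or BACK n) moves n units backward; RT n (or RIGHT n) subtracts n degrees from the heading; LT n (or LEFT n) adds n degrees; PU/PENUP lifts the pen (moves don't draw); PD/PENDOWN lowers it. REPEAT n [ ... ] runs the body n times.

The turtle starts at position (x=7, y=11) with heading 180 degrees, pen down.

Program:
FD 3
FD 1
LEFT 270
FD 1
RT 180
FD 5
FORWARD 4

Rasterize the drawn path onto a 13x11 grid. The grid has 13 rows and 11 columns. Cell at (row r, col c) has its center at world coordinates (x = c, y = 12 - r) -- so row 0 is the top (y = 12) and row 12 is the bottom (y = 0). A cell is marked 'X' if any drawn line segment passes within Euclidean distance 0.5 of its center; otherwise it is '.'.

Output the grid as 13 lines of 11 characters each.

Segment 0: (7,11) -> (4,11)
Segment 1: (4,11) -> (3,11)
Segment 2: (3,11) -> (3,12)
Segment 3: (3,12) -> (3,7)
Segment 4: (3,7) -> (3,3)

Answer: ...X.......
...XXXXX...
...X.......
...X.......
...X.......
...X.......
...X.......
...X.......
...X.......
...X.......
...........
...........
...........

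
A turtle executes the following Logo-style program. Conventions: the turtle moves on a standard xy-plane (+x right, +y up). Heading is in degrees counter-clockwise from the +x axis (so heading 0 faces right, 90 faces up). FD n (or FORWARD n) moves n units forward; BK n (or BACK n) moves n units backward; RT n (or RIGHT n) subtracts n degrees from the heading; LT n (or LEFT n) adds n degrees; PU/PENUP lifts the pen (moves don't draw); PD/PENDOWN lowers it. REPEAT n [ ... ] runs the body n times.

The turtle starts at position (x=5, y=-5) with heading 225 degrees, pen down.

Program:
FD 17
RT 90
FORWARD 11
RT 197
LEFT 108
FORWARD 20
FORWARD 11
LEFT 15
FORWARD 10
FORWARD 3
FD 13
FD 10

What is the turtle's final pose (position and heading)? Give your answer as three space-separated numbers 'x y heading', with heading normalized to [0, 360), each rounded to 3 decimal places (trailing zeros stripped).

Answer: 24.189 44.543 61

Derivation:
Executing turtle program step by step:
Start: pos=(5,-5), heading=225, pen down
FD 17: (5,-5) -> (-7.021,-17.021) [heading=225, draw]
RT 90: heading 225 -> 135
FD 11: (-7.021,-17.021) -> (-14.799,-9.243) [heading=135, draw]
RT 197: heading 135 -> 298
LT 108: heading 298 -> 46
FD 20: (-14.799,-9.243) -> (-0.906,5.144) [heading=46, draw]
FD 11: (-0.906,5.144) -> (6.735,13.057) [heading=46, draw]
LT 15: heading 46 -> 61
FD 10: (6.735,13.057) -> (11.584,21.803) [heading=61, draw]
FD 3: (11.584,21.803) -> (13.038,24.427) [heading=61, draw]
FD 13: (13.038,24.427) -> (19.34,35.797) [heading=61, draw]
FD 10: (19.34,35.797) -> (24.189,44.543) [heading=61, draw]
Final: pos=(24.189,44.543), heading=61, 8 segment(s) drawn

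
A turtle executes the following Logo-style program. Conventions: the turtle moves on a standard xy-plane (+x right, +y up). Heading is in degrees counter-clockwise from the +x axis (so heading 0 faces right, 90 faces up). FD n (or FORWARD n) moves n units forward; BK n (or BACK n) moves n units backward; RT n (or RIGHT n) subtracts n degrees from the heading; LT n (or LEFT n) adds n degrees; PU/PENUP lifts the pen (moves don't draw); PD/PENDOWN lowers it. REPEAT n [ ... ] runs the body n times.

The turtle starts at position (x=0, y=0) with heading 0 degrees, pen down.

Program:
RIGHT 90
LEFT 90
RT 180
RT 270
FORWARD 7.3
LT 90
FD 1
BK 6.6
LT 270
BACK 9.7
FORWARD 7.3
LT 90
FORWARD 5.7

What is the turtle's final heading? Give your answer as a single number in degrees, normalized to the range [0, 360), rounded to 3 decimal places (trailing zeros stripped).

Executing turtle program step by step:
Start: pos=(0,0), heading=0, pen down
RT 90: heading 0 -> 270
LT 90: heading 270 -> 0
RT 180: heading 0 -> 180
RT 270: heading 180 -> 270
FD 7.3: (0,0) -> (0,-7.3) [heading=270, draw]
LT 90: heading 270 -> 0
FD 1: (0,-7.3) -> (1,-7.3) [heading=0, draw]
BK 6.6: (1,-7.3) -> (-5.6,-7.3) [heading=0, draw]
LT 270: heading 0 -> 270
BK 9.7: (-5.6,-7.3) -> (-5.6,2.4) [heading=270, draw]
FD 7.3: (-5.6,2.4) -> (-5.6,-4.9) [heading=270, draw]
LT 90: heading 270 -> 0
FD 5.7: (-5.6,-4.9) -> (0.1,-4.9) [heading=0, draw]
Final: pos=(0.1,-4.9), heading=0, 6 segment(s) drawn

Answer: 0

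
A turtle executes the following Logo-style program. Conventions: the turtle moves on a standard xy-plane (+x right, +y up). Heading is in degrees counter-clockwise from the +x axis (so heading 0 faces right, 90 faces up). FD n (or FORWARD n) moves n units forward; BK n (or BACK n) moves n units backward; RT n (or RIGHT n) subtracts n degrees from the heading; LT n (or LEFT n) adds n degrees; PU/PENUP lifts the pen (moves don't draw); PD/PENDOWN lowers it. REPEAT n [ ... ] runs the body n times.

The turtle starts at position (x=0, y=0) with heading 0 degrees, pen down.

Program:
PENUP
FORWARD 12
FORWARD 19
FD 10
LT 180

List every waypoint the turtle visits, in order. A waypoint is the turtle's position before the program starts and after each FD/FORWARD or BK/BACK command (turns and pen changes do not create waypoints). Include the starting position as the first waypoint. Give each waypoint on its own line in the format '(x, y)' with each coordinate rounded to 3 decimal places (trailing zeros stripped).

Answer: (0, 0)
(12, 0)
(31, 0)
(41, 0)

Derivation:
Executing turtle program step by step:
Start: pos=(0,0), heading=0, pen down
PU: pen up
FD 12: (0,0) -> (12,0) [heading=0, move]
FD 19: (12,0) -> (31,0) [heading=0, move]
FD 10: (31,0) -> (41,0) [heading=0, move]
LT 180: heading 0 -> 180
Final: pos=(41,0), heading=180, 0 segment(s) drawn
Waypoints (4 total):
(0, 0)
(12, 0)
(31, 0)
(41, 0)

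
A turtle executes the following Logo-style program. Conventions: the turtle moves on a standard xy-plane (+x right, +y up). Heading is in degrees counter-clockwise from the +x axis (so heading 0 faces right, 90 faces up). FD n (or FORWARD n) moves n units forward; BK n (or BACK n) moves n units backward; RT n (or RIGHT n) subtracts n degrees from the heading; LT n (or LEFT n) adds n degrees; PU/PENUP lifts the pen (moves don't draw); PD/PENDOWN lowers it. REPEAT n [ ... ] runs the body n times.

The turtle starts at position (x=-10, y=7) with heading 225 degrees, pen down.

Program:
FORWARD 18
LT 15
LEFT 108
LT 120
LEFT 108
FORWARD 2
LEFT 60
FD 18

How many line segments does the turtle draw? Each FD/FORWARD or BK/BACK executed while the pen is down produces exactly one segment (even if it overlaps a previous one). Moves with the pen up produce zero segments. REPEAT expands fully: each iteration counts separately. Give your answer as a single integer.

Executing turtle program step by step:
Start: pos=(-10,7), heading=225, pen down
FD 18: (-10,7) -> (-22.728,-5.728) [heading=225, draw]
LT 15: heading 225 -> 240
LT 108: heading 240 -> 348
LT 120: heading 348 -> 108
LT 108: heading 108 -> 216
FD 2: (-22.728,-5.728) -> (-24.346,-6.903) [heading=216, draw]
LT 60: heading 216 -> 276
FD 18: (-24.346,-6.903) -> (-22.464,-24.805) [heading=276, draw]
Final: pos=(-22.464,-24.805), heading=276, 3 segment(s) drawn
Segments drawn: 3

Answer: 3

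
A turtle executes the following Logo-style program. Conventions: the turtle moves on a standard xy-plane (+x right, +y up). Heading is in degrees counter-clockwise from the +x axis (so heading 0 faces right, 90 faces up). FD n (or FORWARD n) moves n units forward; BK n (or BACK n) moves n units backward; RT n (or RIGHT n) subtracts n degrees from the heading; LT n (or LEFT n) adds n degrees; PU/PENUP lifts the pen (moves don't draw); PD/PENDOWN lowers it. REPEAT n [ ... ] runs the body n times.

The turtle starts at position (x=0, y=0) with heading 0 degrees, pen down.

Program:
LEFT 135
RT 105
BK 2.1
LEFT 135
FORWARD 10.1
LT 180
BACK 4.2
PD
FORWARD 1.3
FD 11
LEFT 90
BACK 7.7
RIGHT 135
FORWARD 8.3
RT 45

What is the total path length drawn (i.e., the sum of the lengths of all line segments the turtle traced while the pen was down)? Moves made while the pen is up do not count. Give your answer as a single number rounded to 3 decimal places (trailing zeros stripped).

Executing turtle program step by step:
Start: pos=(0,0), heading=0, pen down
LT 135: heading 0 -> 135
RT 105: heading 135 -> 30
BK 2.1: (0,0) -> (-1.819,-1.05) [heading=30, draw]
LT 135: heading 30 -> 165
FD 10.1: (-1.819,-1.05) -> (-11.575,1.564) [heading=165, draw]
LT 180: heading 165 -> 345
BK 4.2: (-11.575,1.564) -> (-15.631,2.651) [heading=345, draw]
PD: pen down
FD 1.3: (-15.631,2.651) -> (-14.376,2.315) [heading=345, draw]
FD 11: (-14.376,2.315) -> (-3.751,-0.532) [heading=345, draw]
LT 90: heading 345 -> 75
BK 7.7: (-3.751,-0.532) -> (-5.743,-7.97) [heading=75, draw]
RT 135: heading 75 -> 300
FD 8.3: (-5.743,-7.97) -> (-1.593,-15.158) [heading=300, draw]
RT 45: heading 300 -> 255
Final: pos=(-1.593,-15.158), heading=255, 7 segment(s) drawn

Segment lengths:
  seg 1: (0,0) -> (-1.819,-1.05), length = 2.1
  seg 2: (-1.819,-1.05) -> (-11.575,1.564), length = 10.1
  seg 3: (-11.575,1.564) -> (-15.631,2.651), length = 4.2
  seg 4: (-15.631,2.651) -> (-14.376,2.315), length = 1.3
  seg 5: (-14.376,2.315) -> (-3.751,-0.532), length = 11
  seg 6: (-3.751,-0.532) -> (-5.743,-7.97), length = 7.7
  seg 7: (-5.743,-7.97) -> (-1.593,-15.158), length = 8.3
Total = 44.7

Answer: 44.7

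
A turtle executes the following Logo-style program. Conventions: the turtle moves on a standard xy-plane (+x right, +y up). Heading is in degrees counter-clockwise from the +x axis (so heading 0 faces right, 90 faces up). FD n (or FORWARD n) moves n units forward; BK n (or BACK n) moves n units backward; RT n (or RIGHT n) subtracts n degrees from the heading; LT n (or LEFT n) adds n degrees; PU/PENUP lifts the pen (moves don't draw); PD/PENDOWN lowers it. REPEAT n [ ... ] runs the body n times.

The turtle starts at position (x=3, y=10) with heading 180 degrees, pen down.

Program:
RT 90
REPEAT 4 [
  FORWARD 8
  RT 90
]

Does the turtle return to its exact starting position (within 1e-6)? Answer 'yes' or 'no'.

Executing turtle program step by step:
Start: pos=(3,10), heading=180, pen down
RT 90: heading 180 -> 90
REPEAT 4 [
  -- iteration 1/4 --
  FD 8: (3,10) -> (3,18) [heading=90, draw]
  RT 90: heading 90 -> 0
  -- iteration 2/4 --
  FD 8: (3,18) -> (11,18) [heading=0, draw]
  RT 90: heading 0 -> 270
  -- iteration 3/4 --
  FD 8: (11,18) -> (11,10) [heading=270, draw]
  RT 90: heading 270 -> 180
  -- iteration 4/4 --
  FD 8: (11,10) -> (3,10) [heading=180, draw]
  RT 90: heading 180 -> 90
]
Final: pos=(3,10), heading=90, 4 segment(s) drawn

Start position: (3, 10)
Final position: (3, 10)
Distance = 0; < 1e-6 -> CLOSED

Answer: yes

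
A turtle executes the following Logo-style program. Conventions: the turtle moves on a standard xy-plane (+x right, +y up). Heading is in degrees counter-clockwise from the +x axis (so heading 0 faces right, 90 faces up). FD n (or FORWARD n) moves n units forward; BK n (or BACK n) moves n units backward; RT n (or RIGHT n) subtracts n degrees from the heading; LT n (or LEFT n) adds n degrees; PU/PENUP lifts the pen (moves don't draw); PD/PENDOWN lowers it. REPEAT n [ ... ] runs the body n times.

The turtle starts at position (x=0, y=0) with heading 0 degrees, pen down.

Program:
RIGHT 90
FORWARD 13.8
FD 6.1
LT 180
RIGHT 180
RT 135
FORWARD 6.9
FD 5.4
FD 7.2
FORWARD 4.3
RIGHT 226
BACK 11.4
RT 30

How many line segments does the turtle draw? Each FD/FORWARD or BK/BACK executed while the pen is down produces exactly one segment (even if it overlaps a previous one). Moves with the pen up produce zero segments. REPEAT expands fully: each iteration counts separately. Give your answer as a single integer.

Executing turtle program step by step:
Start: pos=(0,0), heading=0, pen down
RT 90: heading 0 -> 270
FD 13.8: (0,0) -> (0,-13.8) [heading=270, draw]
FD 6.1: (0,-13.8) -> (0,-19.9) [heading=270, draw]
LT 180: heading 270 -> 90
RT 180: heading 90 -> 270
RT 135: heading 270 -> 135
FD 6.9: (0,-19.9) -> (-4.879,-15.021) [heading=135, draw]
FD 5.4: (-4.879,-15.021) -> (-8.697,-11.203) [heading=135, draw]
FD 7.2: (-8.697,-11.203) -> (-13.789,-6.111) [heading=135, draw]
FD 4.3: (-13.789,-6.111) -> (-16.829,-3.071) [heading=135, draw]
RT 226: heading 135 -> 269
BK 11.4: (-16.829,-3.071) -> (-16.63,8.327) [heading=269, draw]
RT 30: heading 269 -> 239
Final: pos=(-16.63,8.327), heading=239, 7 segment(s) drawn
Segments drawn: 7

Answer: 7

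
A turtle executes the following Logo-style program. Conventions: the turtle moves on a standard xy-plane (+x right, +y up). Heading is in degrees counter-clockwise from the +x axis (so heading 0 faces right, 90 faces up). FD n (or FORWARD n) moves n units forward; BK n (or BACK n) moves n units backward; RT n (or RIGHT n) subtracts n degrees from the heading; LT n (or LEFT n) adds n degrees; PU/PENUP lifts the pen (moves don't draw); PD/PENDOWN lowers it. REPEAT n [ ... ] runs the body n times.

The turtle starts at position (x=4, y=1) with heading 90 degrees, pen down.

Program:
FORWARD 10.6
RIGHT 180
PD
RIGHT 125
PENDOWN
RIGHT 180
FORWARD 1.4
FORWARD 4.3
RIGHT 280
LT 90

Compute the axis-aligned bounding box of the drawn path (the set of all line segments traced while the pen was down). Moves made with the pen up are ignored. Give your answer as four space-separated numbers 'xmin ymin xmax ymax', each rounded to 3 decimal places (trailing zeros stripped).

Answer: 4 1 8.669 11.6

Derivation:
Executing turtle program step by step:
Start: pos=(4,1), heading=90, pen down
FD 10.6: (4,1) -> (4,11.6) [heading=90, draw]
RT 180: heading 90 -> 270
PD: pen down
RT 125: heading 270 -> 145
PD: pen down
RT 180: heading 145 -> 325
FD 1.4: (4,11.6) -> (5.147,10.797) [heading=325, draw]
FD 4.3: (5.147,10.797) -> (8.669,8.331) [heading=325, draw]
RT 280: heading 325 -> 45
LT 90: heading 45 -> 135
Final: pos=(8.669,8.331), heading=135, 3 segment(s) drawn

Segment endpoints: x in {4, 4, 5.147, 8.669}, y in {1, 8.331, 10.797, 11.6}
xmin=4, ymin=1, xmax=8.669, ymax=11.6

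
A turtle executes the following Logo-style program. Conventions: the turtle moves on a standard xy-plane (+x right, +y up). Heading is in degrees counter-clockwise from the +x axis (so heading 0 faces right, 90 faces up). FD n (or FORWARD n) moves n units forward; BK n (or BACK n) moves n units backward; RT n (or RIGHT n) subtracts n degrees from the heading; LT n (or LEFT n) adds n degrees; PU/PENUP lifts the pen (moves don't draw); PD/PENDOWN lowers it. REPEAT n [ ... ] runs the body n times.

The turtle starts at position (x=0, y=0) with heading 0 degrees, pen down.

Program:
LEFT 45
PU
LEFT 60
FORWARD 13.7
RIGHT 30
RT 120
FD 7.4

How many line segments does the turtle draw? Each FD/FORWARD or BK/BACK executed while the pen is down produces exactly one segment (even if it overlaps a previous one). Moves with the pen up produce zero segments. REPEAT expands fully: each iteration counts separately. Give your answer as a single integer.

Executing turtle program step by step:
Start: pos=(0,0), heading=0, pen down
LT 45: heading 0 -> 45
PU: pen up
LT 60: heading 45 -> 105
FD 13.7: (0,0) -> (-3.546,13.233) [heading=105, move]
RT 30: heading 105 -> 75
RT 120: heading 75 -> 315
FD 7.4: (-3.546,13.233) -> (1.687,8.001) [heading=315, move]
Final: pos=(1.687,8.001), heading=315, 0 segment(s) drawn
Segments drawn: 0

Answer: 0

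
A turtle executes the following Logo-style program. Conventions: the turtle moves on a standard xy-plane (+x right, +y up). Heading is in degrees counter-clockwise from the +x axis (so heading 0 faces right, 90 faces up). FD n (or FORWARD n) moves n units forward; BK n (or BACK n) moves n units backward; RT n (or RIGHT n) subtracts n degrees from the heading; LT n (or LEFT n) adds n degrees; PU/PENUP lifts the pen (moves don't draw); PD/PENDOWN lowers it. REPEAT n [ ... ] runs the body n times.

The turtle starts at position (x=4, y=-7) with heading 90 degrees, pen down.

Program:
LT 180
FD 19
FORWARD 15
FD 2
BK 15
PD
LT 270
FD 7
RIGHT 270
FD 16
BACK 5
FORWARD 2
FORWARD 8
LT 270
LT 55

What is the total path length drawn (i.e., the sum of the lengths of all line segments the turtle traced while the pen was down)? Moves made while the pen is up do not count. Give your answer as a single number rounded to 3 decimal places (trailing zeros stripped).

Answer: 89

Derivation:
Executing turtle program step by step:
Start: pos=(4,-7), heading=90, pen down
LT 180: heading 90 -> 270
FD 19: (4,-7) -> (4,-26) [heading=270, draw]
FD 15: (4,-26) -> (4,-41) [heading=270, draw]
FD 2: (4,-41) -> (4,-43) [heading=270, draw]
BK 15: (4,-43) -> (4,-28) [heading=270, draw]
PD: pen down
LT 270: heading 270 -> 180
FD 7: (4,-28) -> (-3,-28) [heading=180, draw]
RT 270: heading 180 -> 270
FD 16: (-3,-28) -> (-3,-44) [heading=270, draw]
BK 5: (-3,-44) -> (-3,-39) [heading=270, draw]
FD 2: (-3,-39) -> (-3,-41) [heading=270, draw]
FD 8: (-3,-41) -> (-3,-49) [heading=270, draw]
LT 270: heading 270 -> 180
LT 55: heading 180 -> 235
Final: pos=(-3,-49), heading=235, 9 segment(s) drawn

Segment lengths:
  seg 1: (4,-7) -> (4,-26), length = 19
  seg 2: (4,-26) -> (4,-41), length = 15
  seg 3: (4,-41) -> (4,-43), length = 2
  seg 4: (4,-43) -> (4,-28), length = 15
  seg 5: (4,-28) -> (-3,-28), length = 7
  seg 6: (-3,-28) -> (-3,-44), length = 16
  seg 7: (-3,-44) -> (-3,-39), length = 5
  seg 8: (-3,-39) -> (-3,-41), length = 2
  seg 9: (-3,-41) -> (-3,-49), length = 8
Total = 89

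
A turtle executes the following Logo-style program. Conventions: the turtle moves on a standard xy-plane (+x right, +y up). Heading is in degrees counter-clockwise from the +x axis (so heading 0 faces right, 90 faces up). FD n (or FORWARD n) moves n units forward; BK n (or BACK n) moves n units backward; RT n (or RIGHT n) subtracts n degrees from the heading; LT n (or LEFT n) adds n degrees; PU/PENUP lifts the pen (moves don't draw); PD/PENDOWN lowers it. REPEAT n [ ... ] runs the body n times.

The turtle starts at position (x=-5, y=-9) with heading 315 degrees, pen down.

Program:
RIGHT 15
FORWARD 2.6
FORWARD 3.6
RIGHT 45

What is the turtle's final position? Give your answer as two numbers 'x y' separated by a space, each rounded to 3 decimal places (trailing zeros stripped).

Answer: -1.9 -14.369

Derivation:
Executing turtle program step by step:
Start: pos=(-5,-9), heading=315, pen down
RT 15: heading 315 -> 300
FD 2.6: (-5,-9) -> (-3.7,-11.252) [heading=300, draw]
FD 3.6: (-3.7,-11.252) -> (-1.9,-14.369) [heading=300, draw]
RT 45: heading 300 -> 255
Final: pos=(-1.9,-14.369), heading=255, 2 segment(s) drawn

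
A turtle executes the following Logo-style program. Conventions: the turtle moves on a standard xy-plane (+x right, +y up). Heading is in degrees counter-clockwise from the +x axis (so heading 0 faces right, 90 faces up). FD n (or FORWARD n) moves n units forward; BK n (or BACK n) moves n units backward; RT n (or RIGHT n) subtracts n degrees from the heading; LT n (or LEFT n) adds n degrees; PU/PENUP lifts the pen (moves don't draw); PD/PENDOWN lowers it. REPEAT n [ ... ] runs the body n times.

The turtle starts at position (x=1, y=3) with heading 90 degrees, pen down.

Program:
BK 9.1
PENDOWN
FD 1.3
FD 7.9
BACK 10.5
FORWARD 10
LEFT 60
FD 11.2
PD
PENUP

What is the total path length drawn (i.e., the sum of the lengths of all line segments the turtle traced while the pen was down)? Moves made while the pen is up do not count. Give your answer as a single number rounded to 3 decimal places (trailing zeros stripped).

Answer: 50

Derivation:
Executing turtle program step by step:
Start: pos=(1,3), heading=90, pen down
BK 9.1: (1,3) -> (1,-6.1) [heading=90, draw]
PD: pen down
FD 1.3: (1,-6.1) -> (1,-4.8) [heading=90, draw]
FD 7.9: (1,-4.8) -> (1,3.1) [heading=90, draw]
BK 10.5: (1,3.1) -> (1,-7.4) [heading=90, draw]
FD 10: (1,-7.4) -> (1,2.6) [heading=90, draw]
LT 60: heading 90 -> 150
FD 11.2: (1,2.6) -> (-8.699,8.2) [heading=150, draw]
PD: pen down
PU: pen up
Final: pos=(-8.699,8.2), heading=150, 6 segment(s) drawn

Segment lengths:
  seg 1: (1,3) -> (1,-6.1), length = 9.1
  seg 2: (1,-6.1) -> (1,-4.8), length = 1.3
  seg 3: (1,-4.8) -> (1,3.1), length = 7.9
  seg 4: (1,3.1) -> (1,-7.4), length = 10.5
  seg 5: (1,-7.4) -> (1,2.6), length = 10
  seg 6: (1,2.6) -> (-8.699,8.2), length = 11.2
Total = 50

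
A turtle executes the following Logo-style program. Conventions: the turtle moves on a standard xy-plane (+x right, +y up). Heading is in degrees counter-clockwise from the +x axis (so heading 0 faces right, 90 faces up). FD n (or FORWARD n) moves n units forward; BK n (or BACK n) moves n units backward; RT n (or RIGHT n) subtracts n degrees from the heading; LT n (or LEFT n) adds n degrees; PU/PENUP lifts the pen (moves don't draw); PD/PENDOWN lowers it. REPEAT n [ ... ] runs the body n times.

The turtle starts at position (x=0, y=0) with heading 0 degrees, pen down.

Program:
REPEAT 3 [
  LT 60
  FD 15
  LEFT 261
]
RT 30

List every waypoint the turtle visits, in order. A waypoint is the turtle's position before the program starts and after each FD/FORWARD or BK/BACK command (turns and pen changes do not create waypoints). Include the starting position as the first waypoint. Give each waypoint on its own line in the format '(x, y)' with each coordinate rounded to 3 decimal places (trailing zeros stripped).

Answer: (0, 0)
(7.5, 12.99)
(21.504, 18.366)
(35.77, 13.731)

Derivation:
Executing turtle program step by step:
Start: pos=(0,0), heading=0, pen down
REPEAT 3 [
  -- iteration 1/3 --
  LT 60: heading 0 -> 60
  FD 15: (0,0) -> (7.5,12.99) [heading=60, draw]
  LT 261: heading 60 -> 321
  -- iteration 2/3 --
  LT 60: heading 321 -> 21
  FD 15: (7.5,12.99) -> (21.504,18.366) [heading=21, draw]
  LT 261: heading 21 -> 282
  -- iteration 3/3 --
  LT 60: heading 282 -> 342
  FD 15: (21.504,18.366) -> (35.77,13.731) [heading=342, draw]
  LT 261: heading 342 -> 243
]
RT 30: heading 243 -> 213
Final: pos=(35.77,13.731), heading=213, 3 segment(s) drawn
Waypoints (4 total):
(0, 0)
(7.5, 12.99)
(21.504, 18.366)
(35.77, 13.731)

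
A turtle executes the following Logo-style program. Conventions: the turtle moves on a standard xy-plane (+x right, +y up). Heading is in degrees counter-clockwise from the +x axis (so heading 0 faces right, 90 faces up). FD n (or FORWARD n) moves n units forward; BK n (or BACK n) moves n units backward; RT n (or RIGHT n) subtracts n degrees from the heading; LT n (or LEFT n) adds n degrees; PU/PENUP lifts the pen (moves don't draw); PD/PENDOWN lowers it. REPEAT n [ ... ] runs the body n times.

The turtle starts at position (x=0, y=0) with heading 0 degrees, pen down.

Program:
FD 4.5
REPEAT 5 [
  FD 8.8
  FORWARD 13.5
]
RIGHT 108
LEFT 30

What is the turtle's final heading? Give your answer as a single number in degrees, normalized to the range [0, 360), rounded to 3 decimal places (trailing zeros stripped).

Answer: 282

Derivation:
Executing turtle program step by step:
Start: pos=(0,0), heading=0, pen down
FD 4.5: (0,0) -> (4.5,0) [heading=0, draw]
REPEAT 5 [
  -- iteration 1/5 --
  FD 8.8: (4.5,0) -> (13.3,0) [heading=0, draw]
  FD 13.5: (13.3,0) -> (26.8,0) [heading=0, draw]
  -- iteration 2/5 --
  FD 8.8: (26.8,0) -> (35.6,0) [heading=0, draw]
  FD 13.5: (35.6,0) -> (49.1,0) [heading=0, draw]
  -- iteration 3/5 --
  FD 8.8: (49.1,0) -> (57.9,0) [heading=0, draw]
  FD 13.5: (57.9,0) -> (71.4,0) [heading=0, draw]
  -- iteration 4/5 --
  FD 8.8: (71.4,0) -> (80.2,0) [heading=0, draw]
  FD 13.5: (80.2,0) -> (93.7,0) [heading=0, draw]
  -- iteration 5/5 --
  FD 8.8: (93.7,0) -> (102.5,0) [heading=0, draw]
  FD 13.5: (102.5,0) -> (116,0) [heading=0, draw]
]
RT 108: heading 0 -> 252
LT 30: heading 252 -> 282
Final: pos=(116,0), heading=282, 11 segment(s) drawn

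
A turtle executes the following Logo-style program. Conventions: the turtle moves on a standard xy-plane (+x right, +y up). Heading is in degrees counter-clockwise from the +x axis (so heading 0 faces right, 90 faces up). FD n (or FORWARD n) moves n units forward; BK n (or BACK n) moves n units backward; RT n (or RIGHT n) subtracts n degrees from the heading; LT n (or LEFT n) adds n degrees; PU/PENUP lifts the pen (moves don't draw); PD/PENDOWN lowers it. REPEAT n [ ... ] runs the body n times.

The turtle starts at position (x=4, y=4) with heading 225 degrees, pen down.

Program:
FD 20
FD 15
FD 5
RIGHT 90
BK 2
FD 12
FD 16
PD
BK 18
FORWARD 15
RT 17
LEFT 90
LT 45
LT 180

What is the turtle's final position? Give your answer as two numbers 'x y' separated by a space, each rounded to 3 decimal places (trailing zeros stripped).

Answer: -40.548 -8.021

Derivation:
Executing turtle program step by step:
Start: pos=(4,4), heading=225, pen down
FD 20: (4,4) -> (-10.142,-10.142) [heading=225, draw]
FD 15: (-10.142,-10.142) -> (-20.749,-20.749) [heading=225, draw]
FD 5: (-20.749,-20.749) -> (-24.284,-24.284) [heading=225, draw]
RT 90: heading 225 -> 135
BK 2: (-24.284,-24.284) -> (-22.87,-25.698) [heading=135, draw]
FD 12: (-22.87,-25.698) -> (-31.355,-17.213) [heading=135, draw]
FD 16: (-31.355,-17.213) -> (-42.669,-5.899) [heading=135, draw]
PD: pen down
BK 18: (-42.669,-5.899) -> (-29.941,-18.627) [heading=135, draw]
FD 15: (-29.941,-18.627) -> (-40.548,-8.021) [heading=135, draw]
RT 17: heading 135 -> 118
LT 90: heading 118 -> 208
LT 45: heading 208 -> 253
LT 180: heading 253 -> 73
Final: pos=(-40.548,-8.021), heading=73, 8 segment(s) drawn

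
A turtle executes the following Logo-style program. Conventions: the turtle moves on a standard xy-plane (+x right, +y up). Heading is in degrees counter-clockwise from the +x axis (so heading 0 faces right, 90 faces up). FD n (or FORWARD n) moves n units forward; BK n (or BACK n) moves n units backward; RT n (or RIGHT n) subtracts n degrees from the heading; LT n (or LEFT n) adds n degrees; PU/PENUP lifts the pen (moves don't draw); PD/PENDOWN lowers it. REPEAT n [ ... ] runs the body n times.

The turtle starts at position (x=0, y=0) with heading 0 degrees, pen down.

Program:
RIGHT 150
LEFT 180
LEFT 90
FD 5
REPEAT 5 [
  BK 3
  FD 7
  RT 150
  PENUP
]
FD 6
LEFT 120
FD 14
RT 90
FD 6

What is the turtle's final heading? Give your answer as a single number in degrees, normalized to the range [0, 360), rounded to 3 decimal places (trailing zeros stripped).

Executing turtle program step by step:
Start: pos=(0,0), heading=0, pen down
RT 150: heading 0 -> 210
LT 180: heading 210 -> 30
LT 90: heading 30 -> 120
FD 5: (0,0) -> (-2.5,4.33) [heading=120, draw]
REPEAT 5 [
  -- iteration 1/5 --
  BK 3: (-2.5,4.33) -> (-1,1.732) [heading=120, draw]
  FD 7: (-1,1.732) -> (-4.5,7.794) [heading=120, draw]
  RT 150: heading 120 -> 330
  PU: pen up
  -- iteration 2/5 --
  BK 3: (-4.5,7.794) -> (-7.098,9.294) [heading=330, move]
  FD 7: (-7.098,9.294) -> (-1.036,5.794) [heading=330, move]
  RT 150: heading 330 -> 180
  PU: pen up
  -- iteration 3/5 --
  BK 3: (-1.036,5.794) -> (1.964,5.794) [heading=180, move]
  FD 7: (1.964,5.794) -> (-5.036,5.794) [heading=180, move]
  RT 150: heading 180 -> 30
  PU: pen up
  -- iteration 4/5 --
  BK 3: (-5.036,5.794) -> (-7.634,4.294) [heading=30, move]
  FD 7: (-7.634,4.294) -> (-1.572,7.794) [heading=30, move]
  RT 150: heading 30 -> 240
  PU: pen up
  -- iteration 5/5 --
  BK 3: (-1.572,7.794) -> (-0.072,10.392) [heading=240, move]
  FD 7: (-0.072,10.392) -> (-3.572,4.33) [heading=240, move]
  RT 150: heading 240 -> 90
  PU: pen up
]
FD 6: (-3.572,4.33) -> (-3.572,10.33) [heading=90, move]
LT 120: heading 90 -> 210
FD 14: (-3.572,10.33) -> (-15.696,3.33) [heading=210, move]
RT 90: heading 210 -> 120
FD 6: (-15.696,3.33) -> (-18.696,8.526) [heading=120, move]
Final: pos=(-18.696,8.526), heading=120, 3 segment(s) drawn

Answer: 120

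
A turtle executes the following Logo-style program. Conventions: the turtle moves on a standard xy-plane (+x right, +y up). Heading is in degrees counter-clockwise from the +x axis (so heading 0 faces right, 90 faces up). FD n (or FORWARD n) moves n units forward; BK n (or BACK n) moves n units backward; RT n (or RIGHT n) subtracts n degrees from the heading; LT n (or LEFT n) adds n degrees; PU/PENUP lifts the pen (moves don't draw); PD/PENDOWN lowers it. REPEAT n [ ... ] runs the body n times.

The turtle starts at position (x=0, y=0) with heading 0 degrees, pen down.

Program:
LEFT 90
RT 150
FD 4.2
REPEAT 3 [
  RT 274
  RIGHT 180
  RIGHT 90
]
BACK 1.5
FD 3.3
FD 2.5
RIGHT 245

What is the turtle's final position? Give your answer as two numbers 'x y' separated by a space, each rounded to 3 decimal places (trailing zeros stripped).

Answer: 0.771 0.452

Derivation:
Executing turtle program step by step:
Start: pos=(0,0), heading=0, pen down
LT 90: heading 0 -> 90
RT 150: heading 90 -> 300
FD 4.2: (0,0) -> (2.1,-3.637) [heading=300, draw]
REPEAT 3 [
  -- iteration 1/3 --
  RT 274: heading 300 -> 26
  RT 180: heading 26 -> 206
  RT 90: heading 206 -> 116
  -- iteration 2/3 --
  RT 274: heading 116 -> 202
  RT 180: heading 202 -> 22
  RT 90: heading 22 -> 292
  -- iteration 3/3 --
  RT 274: heading 292 -> 18
  RT 180: heading 18 -> 198
  RT 90: heading 198 -> 108
]
BK 1.5: (2.1,-3.637) -> (2.564,-5.064) [heading=108, draw]
FD 3.3: (2.564,-5.064) -> (1.544,-1.925) [heading=108, draw]
FD 2.5: (1.544,-1.925) -> (0.771,0.452) [heading=108, draw]
RT 245: heading 108 -> 223
Final: pos=(0.771,0.452), heading=223, 4 segment(s) drawn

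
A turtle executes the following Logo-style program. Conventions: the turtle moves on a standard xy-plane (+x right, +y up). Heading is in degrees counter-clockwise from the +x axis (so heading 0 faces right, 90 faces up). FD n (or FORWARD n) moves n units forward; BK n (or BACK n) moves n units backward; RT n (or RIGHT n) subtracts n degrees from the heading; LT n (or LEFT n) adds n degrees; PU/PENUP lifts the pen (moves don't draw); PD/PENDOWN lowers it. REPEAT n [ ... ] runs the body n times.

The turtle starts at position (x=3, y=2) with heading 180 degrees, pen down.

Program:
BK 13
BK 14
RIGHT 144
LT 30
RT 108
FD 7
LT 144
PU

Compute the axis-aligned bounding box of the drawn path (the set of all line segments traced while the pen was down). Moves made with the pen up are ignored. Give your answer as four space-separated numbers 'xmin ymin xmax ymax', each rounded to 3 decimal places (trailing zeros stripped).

Answer: 3 -2.684 35.202 2

Derivation:
Executing turtle program step by step:
Start: pos=(3,2), heading=180, pen down
BK 13: (3,2) -> (16,2) [heading=180, draw]
BK 14: (16,2) -> (30,2) [heading=180, draw]
RT 144: heading 180 -> 36
LT 30: heading 36 -> 66
RT 108: heading 66 -> 318
FD 7: (30,2) -> (35.202,-2.684) [heading=318, draw]
LT 144: heading 318 -> 102
PU: pen up
Final: pos=(35.202,-2.684), heading=102, 3 segment(s) drawn

Segment endpoints: x in {3, 16, 30, 35.202}, y in {-2.684, 2, 2, 2}
xmin=3, ymin=-2.684, xmax=35.202, ymax=2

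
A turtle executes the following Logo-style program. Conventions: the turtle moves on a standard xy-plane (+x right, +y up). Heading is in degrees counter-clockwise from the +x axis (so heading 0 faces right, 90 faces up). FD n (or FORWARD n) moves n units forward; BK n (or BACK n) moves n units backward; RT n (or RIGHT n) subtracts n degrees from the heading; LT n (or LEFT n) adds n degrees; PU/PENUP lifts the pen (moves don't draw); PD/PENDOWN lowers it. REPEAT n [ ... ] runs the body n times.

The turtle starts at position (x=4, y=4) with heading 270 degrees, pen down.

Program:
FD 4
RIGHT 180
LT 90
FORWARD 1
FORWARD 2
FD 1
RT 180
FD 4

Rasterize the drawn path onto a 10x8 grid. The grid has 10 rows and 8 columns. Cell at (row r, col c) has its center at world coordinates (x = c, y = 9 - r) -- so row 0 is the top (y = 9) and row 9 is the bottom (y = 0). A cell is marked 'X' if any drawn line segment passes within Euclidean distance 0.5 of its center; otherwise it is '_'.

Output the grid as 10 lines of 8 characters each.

Answer: ________
________
________
________
________
____X___
____X___
____X___
____X___
XXXXX___

Derivation:
Segment 0: (4,4) -> (4,0)
Segment 1: (4,0) -> (3,0)
Segment 2: (3,0) -> (1,0)
Segment 3: (1,0) -> (-0,0)
Segment 4: (-0,0) -> (4,0)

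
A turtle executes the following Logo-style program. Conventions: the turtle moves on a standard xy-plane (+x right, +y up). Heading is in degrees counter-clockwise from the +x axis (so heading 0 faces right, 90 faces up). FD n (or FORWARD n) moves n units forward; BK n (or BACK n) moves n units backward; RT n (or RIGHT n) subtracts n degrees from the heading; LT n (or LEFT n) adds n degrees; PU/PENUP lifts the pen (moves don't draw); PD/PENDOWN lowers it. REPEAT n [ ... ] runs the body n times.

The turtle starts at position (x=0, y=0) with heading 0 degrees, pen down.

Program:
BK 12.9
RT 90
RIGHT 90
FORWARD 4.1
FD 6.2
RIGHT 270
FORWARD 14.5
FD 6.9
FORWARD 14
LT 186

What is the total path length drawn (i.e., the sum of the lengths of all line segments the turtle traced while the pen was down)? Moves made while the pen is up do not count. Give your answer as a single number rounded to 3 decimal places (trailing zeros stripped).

Answer: 58.6

Derivation:
Executing turtle program step by step:
Start: pos=(0,0), heading=0, pen down
BK 12.9: (0,0) -> (-12.9,0) [heading=0, draw]
RT 90: heading 0 -> 270
RT 90: heading 270 -> 180
FD 4.1: (-12.9,0) -> (-17,0) [heading=180, draw]
FD 6.2: (-17,0) -> (-23.2,0) [heading=180, draw]
RT 270: heading 180 -> 270
FD 14.5: (-23.2,0) -> (-23.2,-14.5) [heading=270, draw]
FD 6.9: (-23.2,-14.5) -> (-23.2,-21.4) [heading=270, draw]
FD 14: (-23.2,-21.4) -> (-23.2,-35.4) [heading=270, draw]
LT 186: heading 270 -> 96
Final: pos=(-23.2,-35.4), heading=96, 6 segment(s) drawn

Segment lengths:
  seg 1: (0,0) -> (-12.9,0), length = 12.9
  seg 2: (-12.9,0) -> (-17,0), length = 4.1
  seg 3: (-17,0) -> (-23.2,0), length = 6.2
  seg 4: (-23.2,0) -> (-23.2,-14.5), length = 14.5
  seg 5: (-23.2,-14.5) -> (-23.2,-21.4), length = 6.9
  seg 6: (-23.2,-21.4) -> (-23.2,-35.4), length = 14
Total = 58.6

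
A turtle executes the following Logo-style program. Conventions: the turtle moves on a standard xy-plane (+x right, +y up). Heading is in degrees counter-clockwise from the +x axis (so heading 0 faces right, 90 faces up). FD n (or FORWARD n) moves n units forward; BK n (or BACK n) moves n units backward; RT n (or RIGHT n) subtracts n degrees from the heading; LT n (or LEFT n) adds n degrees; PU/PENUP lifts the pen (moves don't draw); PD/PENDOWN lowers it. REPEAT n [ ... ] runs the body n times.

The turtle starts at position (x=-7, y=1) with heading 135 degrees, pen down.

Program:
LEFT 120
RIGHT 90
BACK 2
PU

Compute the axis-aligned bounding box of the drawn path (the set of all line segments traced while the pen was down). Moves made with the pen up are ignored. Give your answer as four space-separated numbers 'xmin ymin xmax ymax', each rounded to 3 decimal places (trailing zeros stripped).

Executing turtle program step by step:
Start: pos=(-7,1), heading=135, pen down
LT 120: heading 135 -> 255
RT 90: heading 255 -> 165
BK 2: (-7,1) -> (-5.068,0.482) [heading=165, draw]
PU: pen up
Final: pos=(-5.068,0.482), heading=165, 1 segment(s) drawn

Segment endpoints: x in {-7, -5.068}, y in {0.482, 1}
xmin=-7, ymin=0.482, xmax=-5.068, ymax=1

Answer: -7 0.482 -5.068 1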